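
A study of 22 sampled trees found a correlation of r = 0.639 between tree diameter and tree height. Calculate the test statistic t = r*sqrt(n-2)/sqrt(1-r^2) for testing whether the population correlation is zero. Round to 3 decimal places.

1 − r² = 1 − 0.408321 = 0.591679;  √(1−r²) = 0.769207
√(n−2) = √20 = 4.472136
t = r·√(n−2)/√(1−r²) = 0.639 · 4.472136 / 0.769207 = 3.715

3.715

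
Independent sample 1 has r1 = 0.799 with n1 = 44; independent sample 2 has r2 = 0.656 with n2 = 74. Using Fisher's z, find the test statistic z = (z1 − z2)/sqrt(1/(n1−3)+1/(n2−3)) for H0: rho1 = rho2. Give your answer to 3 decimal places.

1.581

z1 = atanh(0.799) = 1.095841,  z2 = atanh(0.656) = 0.785759
SE = √(1/(n1−3) + 1/(n2−3)) = √(1/41 + 1/71) = √(0.0243902 + 0.0140845) = √0.0384747 = 0.196150
z = (z1 − z2)/SE = (1.095841 − 0.785759) / 0.196150 = 0.310082 / 0.196150 = 1.581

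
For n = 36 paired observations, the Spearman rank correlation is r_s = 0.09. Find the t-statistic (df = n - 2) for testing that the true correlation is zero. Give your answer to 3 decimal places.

1 − r_s² = 1 − 0.0081 = 0.9919;  √(1−r_s²) = 0.995942
√(n−2) = √34 = 5.830952
t = r_s·√(n−2)/√(1−r_s²) = 0.09 · 5.830952 / 0.995942 = 0.527

0.527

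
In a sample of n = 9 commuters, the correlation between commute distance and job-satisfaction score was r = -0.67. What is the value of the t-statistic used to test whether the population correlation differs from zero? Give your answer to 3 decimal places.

-2.388

t = r·√(n−2) / √(1−r²) with r = -0.67, n = 9
  = -0.67·√7 / √(1 − 0.4489)
  = -0.67·2.645751 / 0.742361
  = -1.772653 / 0.742361 = -2.388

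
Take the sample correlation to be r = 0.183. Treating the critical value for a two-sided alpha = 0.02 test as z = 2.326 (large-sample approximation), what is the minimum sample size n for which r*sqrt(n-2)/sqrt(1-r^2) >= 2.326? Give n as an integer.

159

Need r·√(n−2)/√(1−r²) ≥ 2.326
√(n−2) ≥ 2.326·√(1−0.033489) / 0.183 = 2.326·0.983113 / 0.183 = 12.4957
n−2 ≥ 156.1425  ⇒  n ≥ 158.1425
Smallest integer n = 159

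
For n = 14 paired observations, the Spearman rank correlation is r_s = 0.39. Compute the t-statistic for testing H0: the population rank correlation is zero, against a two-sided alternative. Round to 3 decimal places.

1.467

t = r_s·√(n−2) / √(1−r_s²) with r_s = 0.39, n = 14
  = 0.39·√12 / √(1 − 0.1521)
  = 0.39·3.464102 / 0.920815
  = 1.351000 / 0.920815 = 1.467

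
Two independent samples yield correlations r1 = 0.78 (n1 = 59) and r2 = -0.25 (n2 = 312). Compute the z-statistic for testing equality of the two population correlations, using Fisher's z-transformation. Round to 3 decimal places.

z1 = atanh(0.78) = 1.045371,  z2 = atanh(-0.25) = -0.255413
SE = √(1/(n1−3) + 1/(n2−3)) = √(1/56 + 1/309) = √(0.0178571 + 0.0032362) = √0.0210933 = 0.145235
z = (z1 − z2)/SE = (1.045371 − (-0.255413)) / 0.145235 = 1.300784 / 0.145235 = 8.956

8.956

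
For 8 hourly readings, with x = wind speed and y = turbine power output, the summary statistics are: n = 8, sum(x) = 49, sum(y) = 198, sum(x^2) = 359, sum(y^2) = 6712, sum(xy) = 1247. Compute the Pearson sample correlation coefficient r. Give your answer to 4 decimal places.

Numerator: nΣxy − (Σx)(Σy) = 8·1247 − (49)(198) = 274
Denominator: √[(nΣx²−(Σx)²)(nΣy²−(Σy)²)]
  nΣx²−(Σx)² = 8·359 − 2401 = 471;  nΣy²−(Σy)² = 8·6712 − 39204 = 14492
  √(471·14492) = √6825732 = 2612.6102
r = 274 / 2612.6102 = 0.1049

0.1049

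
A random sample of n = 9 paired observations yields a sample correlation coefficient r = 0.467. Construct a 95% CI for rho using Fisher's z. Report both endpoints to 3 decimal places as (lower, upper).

Fisher z: z_r = atanh(r) = ½·ln((1+0.467)/(1−0.467)) = 0.506227
SE(z) = 1/√(n−3) = 1/√6 = 0.408248
95% ⇒ z* = 1.960; margin = 1.960·0.408248 = 0.800166
CI on z-scale: (-0.293939, 1.306393)
Back-transform: tanh(-0.293939) = -0.285756, tanh(1.306393) = 0.863360

(-0.286, 0.863)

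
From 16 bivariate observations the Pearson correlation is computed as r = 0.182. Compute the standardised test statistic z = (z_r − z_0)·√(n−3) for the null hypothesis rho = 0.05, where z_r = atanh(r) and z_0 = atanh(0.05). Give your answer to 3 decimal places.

0.483

z_r = atanh(0.182) = 0.184050,  z_0 = atanh(0.05) = 0.050042
SE = 1/√(n−3) = 1/√13 = 0.277350
z = (z_r − z_0)/SE = (0.184050 − 0.050042) / 0.277350 = 0.134008 / 0.277350 = 0.483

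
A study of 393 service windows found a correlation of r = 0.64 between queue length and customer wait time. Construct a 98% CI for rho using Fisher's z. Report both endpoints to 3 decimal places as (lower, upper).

Fisher z: z_r = atanh(r) = ½·ln((1+0.64)/(1−0.64)) = 0.758174
SE(z) = 1/√(n−3) = 1/√390 = 0.050637
98% ⇒ z* = 2.326; margin = 2.326·0.050637 = 0.117782
CI on z-scale: (0.640392, 0.875956)
Back-transform: tanh(0.640392) = 0.565166, tanh(0.875956) = 0.704388

(0.565, 0.704)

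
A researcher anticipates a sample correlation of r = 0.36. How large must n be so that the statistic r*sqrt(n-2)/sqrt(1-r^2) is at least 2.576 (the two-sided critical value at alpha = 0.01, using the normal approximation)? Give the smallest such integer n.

r√(n−2)/√(1−r²) ≥ 2.576  ⇔  n−2 ≥ (2.576)²·(1−r²)/r²
(1−r²)/r² = (1−0.1296)/0.1296 = 6.7160
n ≥ 2 + 6.635776·6.7160 = 2 + 44.5659 = 46.5659
⌈46.5659⌉ = 47

47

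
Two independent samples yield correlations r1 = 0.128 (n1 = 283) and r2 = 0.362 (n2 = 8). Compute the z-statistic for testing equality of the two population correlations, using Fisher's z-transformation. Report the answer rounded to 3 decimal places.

-0.555

Fisher z-transforms: z1 = atanh(0.128) = 0.128706, z2 = atanh(0.362) = 0.379186; difference d = -0.250480
Var(d) = 1/280 + 1/5 = 0.0035714 + 0.2000000 = 0.2035714
z = d/√Var(d) = -0.250480 / √0.2035714 = -0.250480 / 0.451189 = -0.555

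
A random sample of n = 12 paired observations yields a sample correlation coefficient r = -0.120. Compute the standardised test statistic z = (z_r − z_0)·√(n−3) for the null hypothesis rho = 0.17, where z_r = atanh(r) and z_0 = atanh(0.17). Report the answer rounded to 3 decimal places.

z_r = atanh(-0.120) = -0.120581,  z_0 = atanh(0.17) = 0.171667
SE = 1/√(n−3) = 1/√9 = 0.333333
z = (z_r − z_0)/SE = (-0.120581 − 0.171667) / 0.333333 = -0.292248 / 0.333333 = -0.877

-0.877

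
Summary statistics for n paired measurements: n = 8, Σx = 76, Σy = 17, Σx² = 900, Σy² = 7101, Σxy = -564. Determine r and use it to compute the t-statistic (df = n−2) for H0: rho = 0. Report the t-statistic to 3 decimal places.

-2.078

S_xy = nΣxy − ΣxΣy = 8·(-564) − 76·17 = -4512 − 1292 = -5804
S_xx = nΣx² − (Σx)² = 8·900 − 76² = 7200 − 5776 = 1424
S_yy = nΣy² − (Σy)² = 8·7101 − 17² = 56808 − 289 = 56519
r = S_xy / √(S_xx·S_yy) = -5804 / √(1424·56519) = -5804 / √80483056 = -5804 / 8971.2349 = -0.6470
t = r·√(n−2)/√(1−r²) = -0.6470·√6 / √(1−0.418609) = -1.584820 / 0.762490 = -2.078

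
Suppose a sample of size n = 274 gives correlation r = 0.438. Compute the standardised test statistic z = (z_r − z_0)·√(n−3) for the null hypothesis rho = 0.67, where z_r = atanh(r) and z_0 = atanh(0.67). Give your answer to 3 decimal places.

-5.613

z_r = atanh(0.438) = 0.469753,  z_0 = atanh(0.67) = 0.810743
SE = 1/√(n−3) = 1/√271 = 0.060746
z = (z_r − z_0)/SE = (0.469753 − 0.810743) / 0.060746 = -0.340990 / 0.060746 = -5.613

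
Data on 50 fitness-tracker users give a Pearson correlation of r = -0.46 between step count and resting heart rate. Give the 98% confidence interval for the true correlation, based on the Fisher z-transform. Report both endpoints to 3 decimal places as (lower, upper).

z_r = atanh(-0.46) = -0.497311;  SE = 1/√(n−3) = 1/√47 = 0.145865
z-limits: -0.497311 ± 2.326·0.145865 = -0.497311 ± 0.339282 = [-0.836593, -0.158029]
ρ-limits: (tanh -0.836593, tanh -0.158029) = (-0.684, -0.157)

(-0.684, -0.157)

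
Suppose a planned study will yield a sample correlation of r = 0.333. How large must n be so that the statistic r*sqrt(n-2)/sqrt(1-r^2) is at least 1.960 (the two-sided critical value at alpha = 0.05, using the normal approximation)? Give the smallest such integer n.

33

r√(n−2)/√(1−r²) ≥ 1.960  ⇔  n−2 ≥ (1.960)²·(1−r²)/r²
(1−r²)/r² = (1−0.110889)/0.110889 = 8.0180
n ≥ 2 + 3.8416·8.0180 = 2 + 30.8019 = 32.8019
⌈32.8019⌉ = 33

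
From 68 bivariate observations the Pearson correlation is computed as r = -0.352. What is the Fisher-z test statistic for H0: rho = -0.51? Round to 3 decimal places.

1.572

Fisher z: atanh(-0.352) = -0.367725, atanh(-0.51) = -0.562730
z = (z_r − z_0)·√(n−3) = (-0.367725 − (-0.562730))·√65 = 0.195005 · 8.062258 = 1.572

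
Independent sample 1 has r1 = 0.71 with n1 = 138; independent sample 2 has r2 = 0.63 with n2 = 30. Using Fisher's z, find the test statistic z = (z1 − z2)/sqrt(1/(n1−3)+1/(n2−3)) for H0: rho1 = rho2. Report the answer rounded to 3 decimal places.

z1 = atanh(0.71) = 0.887184,  z2 = atanh(0.63) = 0.741416
SE = √(1/(n1−3) + 1/(n2−3)) = √(1/135 + 1/27) = √(0.0074074 + 0.0370370) = √0.0444444 = 0.210818
z = (z1 − z2)/SE = (0.887184 − 0.741416) / 0.210818 = 0.145768 / 0.210818 = 0.691

0.691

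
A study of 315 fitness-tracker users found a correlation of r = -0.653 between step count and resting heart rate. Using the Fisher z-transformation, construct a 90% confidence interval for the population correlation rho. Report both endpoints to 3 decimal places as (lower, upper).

Fisher z: z_r = atanh(r) = ½·ln((1+(-0.653))/(1−(-0.653))) = -0.780511
SE(z) = 1/√(n−3) = 1/√312 = 0.056614
90% ⇒ z* = 1.645; margin = 1.645·0.056614 = 0.093130
CI on z-scale: (-0.873641, -0.687381)
Back-transform: tanh(-0.873641) = -0.703219, tanh(-0.687381) = -0.596297

(-0.703, -0.596)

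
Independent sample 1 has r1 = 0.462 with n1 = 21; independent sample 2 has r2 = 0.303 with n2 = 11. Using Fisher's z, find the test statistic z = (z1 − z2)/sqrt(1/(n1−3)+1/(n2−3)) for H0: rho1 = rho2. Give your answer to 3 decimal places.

Fisher z-transforms: z1 = atanh(0.462) = 0.499851, z2 = atanh(0.303) = 0.312820; difference d = 0.187031
Var(d) = 1/18 + 1/8 = 0.0555556 + 0.1250000 = 0.1805556
z = d/√Var(d) = 0.187031 / √0.1805556 = 0.187031 / 0.424918 = 0.440

0.440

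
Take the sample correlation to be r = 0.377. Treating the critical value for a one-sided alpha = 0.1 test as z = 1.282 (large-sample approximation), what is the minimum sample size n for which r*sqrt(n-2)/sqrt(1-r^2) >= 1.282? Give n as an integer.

r√(n−2)/√(1−r²) ≥ 1.282  ⇔  n−2 ≥ (1.282)²·(1−r²)/r²
(1−r²)/r² = (1−0.142129)/0.142129 = 6.0359
n ≥ 2 + 1.643524·6.0359 = 2 + 9.9201 = 11.9201
⌈11.9201⌉ = 12

12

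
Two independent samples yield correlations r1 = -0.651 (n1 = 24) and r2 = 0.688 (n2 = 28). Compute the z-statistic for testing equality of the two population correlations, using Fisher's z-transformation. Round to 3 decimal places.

Fisher z-transforms: z1 = atanh(-0.651) = -0.777032, z2 = atanh(0.688) = 0.844148; difference d = -1.621180
Var(d) = 1/21 + 1/25 = 0.0476190 + 0.0400000 = 0.0876190
z = d/√Var(d) = -1.621180 / √0.0876190 = -1.621180 / 0.296005 = -5.477

-5.477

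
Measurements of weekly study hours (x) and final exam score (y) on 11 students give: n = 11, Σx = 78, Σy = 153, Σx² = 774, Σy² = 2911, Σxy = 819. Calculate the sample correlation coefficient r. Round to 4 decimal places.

Numerator: nΣxy − (Σx)(Σy) = 11·819 − (78)(153) = -2925
Denominator: √[(nΣx²−(Σx)²)(nΣy²−(Σy)²)]
  nΣx²−(Σx)² = 11·774 − 6084 = 2430;  nΣy²−(Σy)² = 11·2911 − 23409 = 8612
  √(2430·8612) = √20927160 = 4574.6213
r = -2925 / 4574.6213 = -0.6394

-0.6394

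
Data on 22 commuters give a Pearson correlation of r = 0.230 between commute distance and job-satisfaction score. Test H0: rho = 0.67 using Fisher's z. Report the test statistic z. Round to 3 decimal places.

Fisher z: atanh(0.230) = 0.234189, atanh(0.67) = 0.810743
z = (z_r − z_0)·√(n−3) = (0.234189 − 0.810743)·√19 = -0.576554 · 4.358899 = -2.513

-2.513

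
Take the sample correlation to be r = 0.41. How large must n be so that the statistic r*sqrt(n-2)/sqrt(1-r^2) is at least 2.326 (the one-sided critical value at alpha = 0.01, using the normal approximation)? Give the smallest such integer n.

r√(n−2)/√(1−r²) ≥ 2.326  ⇔  n−2 ≥ (2.326)²·(1−r²)/r²
(1−r²)/r² = (1−0.1681)/0.1681 = 4.9488
n ≥ 2 + 5.410276·4.9488 = 2 + 26.7744 = 28.7744
⌈28.7744⌉ = 29

29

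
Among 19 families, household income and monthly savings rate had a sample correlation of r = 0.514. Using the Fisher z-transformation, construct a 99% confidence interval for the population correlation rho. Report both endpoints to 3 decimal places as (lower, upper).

z_r = atanh(0.514) = 0.568151;  SE = 1/√(n−3) = 1/√16 = 0.250000
z-limits: 0.568151 ± 2.576·0.250000 = 0.568151 ± 0.644000 = [-0.075849, 1.212151]
ρ-limits: (tanh -0.075849, tanh 1.212151) = (-0.076, 0.837)

(-0.076, 0.837)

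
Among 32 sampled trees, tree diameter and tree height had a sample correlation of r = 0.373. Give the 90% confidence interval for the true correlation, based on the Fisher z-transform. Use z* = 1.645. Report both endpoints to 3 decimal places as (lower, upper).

z_r = atanh(0.373) = 0.391903;  SE = 1/√(n−3) = 1/√29 = 0.185695
z-limits: 0.391903 ± 1.645·0.185695 = 0.391903 ± 0.305468 = [0.086435, 0.697371]
ρ-limits: (tanh 0.086435, tanh 0.697371) = (0.086, 0.603)

(0.086, 0.603)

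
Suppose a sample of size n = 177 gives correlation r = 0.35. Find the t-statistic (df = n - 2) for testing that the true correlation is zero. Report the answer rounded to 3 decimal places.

t = r·√(n−2) / √(1−r²) with r = 0.35, n = 177
  = 0.35·√175 / √(1 − 0.1225)
  = 0.35·13.228757 / 0.936750
  = 4.630065 / 0.936750 = 4.943

4.943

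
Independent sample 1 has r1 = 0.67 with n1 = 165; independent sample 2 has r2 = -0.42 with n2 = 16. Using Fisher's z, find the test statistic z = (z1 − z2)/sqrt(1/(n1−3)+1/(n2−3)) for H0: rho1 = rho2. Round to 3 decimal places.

Fisher z-transforms: z1 = atanh(0.67) = 0.810743, z2 = atanh(-0.42) = -0.447692; difference d = 1.258435
Var(d) = 1/162 + 1/13 = 0.0061728 + 0.0769231 = 0.0830959
z = d/√Var(d) = 1.258435 / √0.0830959 = 1.258435 / 0.288264 = 4.366

4.366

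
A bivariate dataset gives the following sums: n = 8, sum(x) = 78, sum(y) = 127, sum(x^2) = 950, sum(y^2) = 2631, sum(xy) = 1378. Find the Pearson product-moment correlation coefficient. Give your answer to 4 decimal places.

0.4094

Numerator: nΣxy − (Σx)(Σy) = 8·1378 − (78)(127) = 1118
Denominator: √[(nΣx²−(Σx)²)(nΣy²−(Σy)²)]
  nΣx²−(Σx)² = 8·950 − 6084 = 1516;  nΣy²−(Σy)² = 8·2631 − 16129 = 4919
  √(1516·4919) = √7457204 = 2730.7882
r = 1118 / 2730.7882 = 0.4094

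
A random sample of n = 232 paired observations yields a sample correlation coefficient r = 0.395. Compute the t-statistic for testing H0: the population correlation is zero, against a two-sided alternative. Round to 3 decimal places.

t = r·√(n−2) / √(1−r²) with r = 0.395, n = 232
  = 0.395·√230 / √(1 − 0.156025)
  = 0.395·15.165751 / 0.918681
  = 5.990472 / 0.918681 = 6.521

6.521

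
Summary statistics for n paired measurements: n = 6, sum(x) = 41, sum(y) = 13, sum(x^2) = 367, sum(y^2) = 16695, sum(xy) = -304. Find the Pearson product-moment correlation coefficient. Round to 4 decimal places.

S_xy = nΣxy − ΣxΣy = 6·(-304) − 41·13 = -1824 − 533 = -2357
S_xx = nΣx² − (Σx)² = 6·367 − 41² = 2202 − 1681 = 521
S_yy = nΣy² − (Σy)² = 6·16695 − 13² = 100170 − 169 = 100001
r = S_xy / √(S_xx·S_yy) = -2357 / √(521·100001) = -2357 / √52100521 = -2357 / 7218.0691 = -0.3265

-0.3265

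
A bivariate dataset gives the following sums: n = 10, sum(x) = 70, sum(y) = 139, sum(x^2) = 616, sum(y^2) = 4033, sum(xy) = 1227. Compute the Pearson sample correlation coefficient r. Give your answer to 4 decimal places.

Numerator: nΣxy − (Σx)(Σy) = 10·1227 − (70)(139) = 2540
Denominator: √[(nΣx²−(Σx)²)(nΣy²−(Σy)²)]
  nΣx²−(Σx)² = 10·616 − 4900 = 1260;  nΣy²−(Σy)² = 10·4033 − 19321 = 21009
  √(1260·21009) = √26471340 = 5145.0306
r = 2540 / 5145.0306 = 0.4937

0.4937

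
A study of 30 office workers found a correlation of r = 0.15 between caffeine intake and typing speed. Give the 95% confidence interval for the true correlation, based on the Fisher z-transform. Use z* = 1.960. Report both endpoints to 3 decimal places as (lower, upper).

z_r = atanh(0.15) = 0.151140;  SE = 1/√(n−3) = 1/√27 = 0.192450
z-limits: 0.151140 ± 1.960·0.192450 = 0.151140 ± 0.377202 = [-0.226062, 0.528342]
ρ-limits: (tanh -0.226062, tanh 0.528342) = (-0.222, 0.484)

(-0.222, 0.484)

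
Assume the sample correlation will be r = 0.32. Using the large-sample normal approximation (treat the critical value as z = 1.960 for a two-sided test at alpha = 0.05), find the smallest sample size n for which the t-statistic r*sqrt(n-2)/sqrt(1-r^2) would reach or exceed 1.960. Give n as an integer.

36

r√(n−2)/√(1−r²) ≥ 1.960  ⇔  n−2 ≥ (1.960)²·(1−r²)/r²
(1−r²)/r² = (1−0.1024)/0.1024 = 8.7656
n ≥ 2 + 3.8416·8.7656 = 2 + 33.6739 = 35.6739
⌈35.6739⌉ = 36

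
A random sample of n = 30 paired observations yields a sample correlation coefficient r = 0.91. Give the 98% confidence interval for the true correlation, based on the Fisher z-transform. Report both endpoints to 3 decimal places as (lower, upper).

Fisher z: z_r = atanh(r) = ½·ln((1+0.91)/(1−0.91)) = 1.527524
SE(z) = 1/√(n−3) = 1/√27 = 0.192450
98% ⇒ z* = 2.326; margin = 2.326·0.192450 = 0.447639
CI on z-scale: (1.079885, 1.975163)
Back-transform: tanh(1.079885) = 0.793156, tanh(1.975163) = 0.962230

(0.793, 0.962)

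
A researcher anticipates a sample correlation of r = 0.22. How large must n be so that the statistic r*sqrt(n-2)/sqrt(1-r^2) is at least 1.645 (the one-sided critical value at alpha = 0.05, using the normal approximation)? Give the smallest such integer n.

r√(n−2)/√(1−r²) ≥ 1.645  ⇔  n−2 ≥ (1.645)²·(1−r²)/r²
(1−r²)/r² = (1−0.0484)/0.0484 = 19.6612
n ≥ 2 + 2.706025·19.6612 = 2 + 53.2037 = 55.2037
⌈55.2037⌉ = 56

56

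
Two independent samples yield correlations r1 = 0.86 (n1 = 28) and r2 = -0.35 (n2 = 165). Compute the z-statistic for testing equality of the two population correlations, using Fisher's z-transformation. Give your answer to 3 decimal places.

Fisher z-transforms: z1 = atanh(0.86) = 1.293345, z2 = atanh(-0.35) = -0.365444; difference d = 1.658789
Var(d) = 1/25 + 1/162 = 0.0400000 + 0.0061728 = 0.0461728
z = d/√Var(d) = 1.658789 / √0.0461728 = 1.658789 / 0.214879 = 7.720

7.720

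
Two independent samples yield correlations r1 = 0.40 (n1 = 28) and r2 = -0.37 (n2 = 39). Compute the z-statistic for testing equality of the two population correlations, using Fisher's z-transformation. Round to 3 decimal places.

z1 = atanh(0.40) = 0.423649,  z2 = atanh(-0.37) = -0.388423
SE = √(1/(n1−3) + 1/(n2−3)) = √(1/25 + 1/36) = √(0.0400000 + 0.0277778) = √0.0677778 = 0.260342
z = (z1 − z2)/SE = (0.423649 − (-0.388423)) / 0.260342 = 0.812072 / 0.260342 = 3.119

3.119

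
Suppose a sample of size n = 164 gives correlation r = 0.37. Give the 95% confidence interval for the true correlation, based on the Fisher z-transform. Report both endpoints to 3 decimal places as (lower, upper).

Fisher z: z_r = atanh(r) = ½·ln((1+0.37)/(1−0.37)) = 0.388423
SE(z) = 1/√(n−3) = 1/√161 = 0.078811
95% ⇒ z* = 1.960; margin = 1.960·0.078811 = 0.154470
CI on z-scale: (0.233953, 0.542893)
Back-transform: tanh(0.233953) = 0.229776, tanh(0.542893) = 0.495175

(0.230, 0.495)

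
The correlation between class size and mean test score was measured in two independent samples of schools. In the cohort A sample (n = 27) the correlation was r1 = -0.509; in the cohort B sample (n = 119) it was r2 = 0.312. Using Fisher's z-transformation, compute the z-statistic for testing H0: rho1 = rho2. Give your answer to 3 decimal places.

-3.943

Fisher z-transforms: z1 = atanh(-0.509) = -0.561379, z2 = atanh(0.312) = 0.322760; difference d = -0.884139
Var(d) = 1/24 + 1/116 = 0.0416667 + 0.0086207 = 0.0502874
z = d/√Var(d) = -0.884139 / √0.0502874 = -0.884139 / 0.224249 = -3.943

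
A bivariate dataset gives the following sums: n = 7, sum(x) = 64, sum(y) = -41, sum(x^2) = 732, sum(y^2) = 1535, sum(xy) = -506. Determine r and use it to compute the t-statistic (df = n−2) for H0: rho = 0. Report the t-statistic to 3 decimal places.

-0.705

S_xy = nΣxy − ΣxΣy = 7·(-506) − 64·(-41) = -3542 − (-2624) = -918
S_xx = nΣx² − (Σx)² = 7·732 − 64² = 5124 − 4096 = 1028
S_yy = nΣy² − (Σy)² = 7·1535 − (-41)² = 10745 − 1681 = 9064
r = S_xy / √(S_xx·S_yy) = -918 / √(1028·9064) = -918 / √9317792 = -918 / 3052.5059 = -0.3007
t = r·√(n−2)/√(1−r²) = -0.3007·√5 / √(1−0.090420) = -0.672386 / 0.953719 = -0.705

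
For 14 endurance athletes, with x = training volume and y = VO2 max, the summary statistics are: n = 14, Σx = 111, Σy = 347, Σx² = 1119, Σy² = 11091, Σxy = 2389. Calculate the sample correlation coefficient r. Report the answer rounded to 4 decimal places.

-0.4696

Numerator: nΣxy − (Σx)(Σy) = 14·2389 − (111)(347) = -5071
Denominator: √[(nΣx²−(Σx)²)(nΣy²−(Σy)²)]
  nΣx²−(Σx)² = 14·1119 − 12321 = 3345;  nΣy²−(Σy)² = 14·11091 − 120409 = 34865
  √(3345·34865) = √116623425 = 10799.2326
r = -5071 / 10799.2326 = -0.4696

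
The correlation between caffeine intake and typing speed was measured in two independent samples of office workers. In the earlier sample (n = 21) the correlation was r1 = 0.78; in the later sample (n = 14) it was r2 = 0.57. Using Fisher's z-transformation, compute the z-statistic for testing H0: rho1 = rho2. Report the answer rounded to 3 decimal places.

1.040

Fisher z-transforms: z1 = atanh(0.78) = 1.045371, z2 = atanh(0.57) = 0.647523; difference d = 0.397848
Var(d) = 1/18 + 1/11 = 0.0555556 + 0.0909091 = 0.1464647
z = d/√Var(d) = 0.397848 / √0.1464647 = 0.397848 / 0.382707 = 1.040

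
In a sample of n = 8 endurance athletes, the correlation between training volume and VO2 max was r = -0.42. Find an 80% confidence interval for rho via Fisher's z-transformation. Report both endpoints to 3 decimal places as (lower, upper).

Fisher z: z_r = atanh(r) = ½·ln((1+(-0.42))/(1−(-0.42))) = -0.447692
SE(z) = 1/√(n−3) = 1/√5 = 0.447214
80% ⇒ z* = 1.282; margin = 1.282·0.447214 = 0.573328
CI on z-scale: (-1.021020, 0.125636)
Back-transform: tanh(-1.021020) = -0.770282, tanh(0.125636) = 0.124979

(-0.770, 0.125)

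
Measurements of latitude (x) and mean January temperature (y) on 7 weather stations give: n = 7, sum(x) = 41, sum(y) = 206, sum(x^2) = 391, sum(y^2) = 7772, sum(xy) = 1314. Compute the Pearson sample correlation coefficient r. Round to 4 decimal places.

Numerator: nΣxy − (Σx)(Σy) = 7·1314 − (41)(206) = 752
Denominator: √[(nΣx²−(Σx)²)(nΣy²−(Σy)²)]
  nΣx²−(Σx)² = 7·391 − 1681 = 1056;  nΣy²−(Σy)² = 7·7772 − 42436 = 11968
  √(1056·11968) = √12638208 = 3555.0257
r = 752 / 3555.0257 = 0.2115

0.2115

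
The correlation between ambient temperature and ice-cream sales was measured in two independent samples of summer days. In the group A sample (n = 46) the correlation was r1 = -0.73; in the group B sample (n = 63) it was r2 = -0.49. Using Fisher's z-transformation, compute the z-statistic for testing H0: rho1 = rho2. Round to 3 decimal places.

-1.965

Fisher z-transforms: z1 = atanh(-0.73) = -0.928727, z2 = atanh(-0.49) = -0.536060; difference d = -0.392667
Var(d) = 1/43 + 1/60 = 0.0232558 + 0.0166667 = 0.0399225
z = d/√Var(d) = -0.392667 / √0.0399225 = -0.392667 / 0.199806 = -1.965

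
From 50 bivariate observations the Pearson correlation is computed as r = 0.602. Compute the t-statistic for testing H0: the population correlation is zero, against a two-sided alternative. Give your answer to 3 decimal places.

5.223

1 − r² = 1 − 0.362404 = 0.637596;  √(1−r²) = 0.798496
√(n−2) = √48 = 6.928203
t = r·√(n−2)/√(1−r²) = 0.602 · 6.928203 / 0.798496 = 5.223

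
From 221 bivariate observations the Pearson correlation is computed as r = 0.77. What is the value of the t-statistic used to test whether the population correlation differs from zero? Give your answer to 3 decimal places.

17.859

t = r·√(n−2) / √(1−r²) with r = 0.77, n = 221
  = 0.77·√219 / √(1 − 0.5929)
  = 0.77·14.798649 / 0.638044
  = 11.394960 / 0.638044 = 17.859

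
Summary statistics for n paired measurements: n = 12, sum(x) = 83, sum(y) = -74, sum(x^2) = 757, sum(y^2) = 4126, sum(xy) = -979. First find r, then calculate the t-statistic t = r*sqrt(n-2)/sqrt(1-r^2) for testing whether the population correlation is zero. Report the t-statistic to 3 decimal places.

Numerator: nΣxy − (Σx)(Σy) = 12·(-979) − (83)(-74) = -5606
Denominator: √[(nΣx²−(Σx)²)(nΣy²−(Σy)²)]
  nΣx²−(Σx)² = 12·757 − 6889 = 2195;  nΣy²−(Σy)² = 12·4126 − 5476 = 44036
  √(2195·44036) = √96659020 = 9831.5319
r = -5606 / 9831.5319 = -0.5702
t = r·√(n−2)/√(1−r²) = -0.5702·√10 / √(1−0.325128) = -1.803131 / 0.821506 = -2.195

-2.195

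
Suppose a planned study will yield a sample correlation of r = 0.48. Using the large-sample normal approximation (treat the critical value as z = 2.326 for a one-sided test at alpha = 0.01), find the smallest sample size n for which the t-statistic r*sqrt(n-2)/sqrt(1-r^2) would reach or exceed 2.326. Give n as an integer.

Need r·√(n−2)/√(1−r²) ≥ 2.326
√(n−2) ≥ 2.326·√(1−0.2304) / 0.48 = 2.326·0.877268 / 0.48 = 4.2511
n−2 ≥ 18.0719  ⇒  n ≥ 20.0719
Smallest integer n = 21

21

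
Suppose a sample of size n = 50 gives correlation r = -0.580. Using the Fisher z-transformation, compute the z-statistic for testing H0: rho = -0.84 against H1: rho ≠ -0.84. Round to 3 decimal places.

3.830

z_r = atanh(-0.580) = -0.662463,  z_0 = atanh(-0.84) = -1.221174
SE = 1/√(n−3) = 1/√47 = 0.145865
z = (z_r − z_0)/SE = (-0.662463 − (-1.221174)) / 0.145865 = 0.558711 / 0.145865 = 3.830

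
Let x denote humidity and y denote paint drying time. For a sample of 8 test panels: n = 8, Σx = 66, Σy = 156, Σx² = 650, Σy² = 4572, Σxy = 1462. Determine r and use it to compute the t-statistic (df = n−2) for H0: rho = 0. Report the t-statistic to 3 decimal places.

S_xy = nΣxy − ΣxΣy = 8·1462 − 66·156 = 11696 − 10296 = 1400
S_xx = nΣx² − (Σx)² = 8·650 − 66² = 5200 − 4356 = 844
S_yy = nΣy² − (Σy)² = 8·4572 − 156² = 36576 − 24336 = 12240
r = S_xy / √(S_xx·S_yy) = 1400 / √(844·12240) = 1400 / √10330560 = 1400 / 3214.1189 = 0.4356
t = r·√(n−2)/√(1−r²) = 0.4356·√6 / √(1−0.189747) = 1.066998 / 0.900141 = 1.185

1.185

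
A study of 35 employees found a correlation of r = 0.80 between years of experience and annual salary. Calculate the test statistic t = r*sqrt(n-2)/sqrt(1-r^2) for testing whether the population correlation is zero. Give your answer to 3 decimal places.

7.659

1 − r² = 1 − 0.6400 = 0.3600;  √(1−r²) = 0.600000
√(n−2) = √33 = 5.744563
t = r·√(n−2)/√(1−r²) = 0.80 · 5.744563 / 0.600000 = 7.659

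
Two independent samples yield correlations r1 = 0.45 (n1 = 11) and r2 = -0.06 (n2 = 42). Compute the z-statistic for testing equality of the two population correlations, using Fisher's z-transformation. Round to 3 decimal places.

1.404

Fisher z-transforms: z1 = atanh(0.45) = 0.484700, z2 = atanh(-0.06) = -0.060072; difference d = 0.544772
Var(d) = 1/8 + 1/39 = 0.1250000 + 0.0256410 = 0.1506410
z = d/√Var(d) = 0.544772 / √0.1506410 = 0.544772 / 0.388125 = 1.404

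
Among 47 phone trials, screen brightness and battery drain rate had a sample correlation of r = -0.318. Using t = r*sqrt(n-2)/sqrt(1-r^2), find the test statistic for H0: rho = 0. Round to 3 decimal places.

1 − r² = 1 − 0.101124 = 0.898876;  √(1−r²) = 0.948091
√(n−2) = √45 = 6.708204
t = r·√(n−2)/√(1−r²) = -0.318 · 6.708204 / 0.948091 = -2.250

-2.250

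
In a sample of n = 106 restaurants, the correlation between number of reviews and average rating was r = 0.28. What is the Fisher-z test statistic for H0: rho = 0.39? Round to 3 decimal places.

z_r = atanh(0.28) = 0.287682,  z_0 = atanh(0.39) = 0.411800
SE = 1/√(n−3) = 1/√103 = 0.098533
z = (z_r − z_0)/SE = (0.287682 − 0.411800) / 0.098533 = -0.124118 / 0.098533 = -1.260

-1.260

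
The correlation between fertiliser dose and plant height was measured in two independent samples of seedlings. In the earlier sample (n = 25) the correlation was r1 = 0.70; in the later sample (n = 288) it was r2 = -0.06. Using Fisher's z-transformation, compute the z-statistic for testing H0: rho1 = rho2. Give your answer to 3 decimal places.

4.191

Fisher z-transforms: z1 = atanh(0.70) = 0.867301, z2 = atanh(-0.06) = -0.060072; difference d = 0.927373
Var(d) = 1/22 + 1/285 = 0.0454545 + 0.0035088 = 0.0489633
z = d/√Var(d) = 0.927373 / √0.0489633 = 0.927373 / 0.221277 = 4.191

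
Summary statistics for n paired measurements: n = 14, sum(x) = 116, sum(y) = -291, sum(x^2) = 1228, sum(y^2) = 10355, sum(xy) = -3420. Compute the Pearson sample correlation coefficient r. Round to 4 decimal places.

S_xy = nΣxy − ΣxΣy = 14·(-3420) − 116·(-291) = -47880 − (-33756) = -14124
S_xx = nΣx² − (Σx)² = 14·1228 − 116² = 17192 − 13456 = 3736
S_yy = nΣy² − (Σy)² = 14·10355 − (-291)² = 144970 − 84681 = 60289
r = S_xy / √(S_xx·S_yy) = -14124 / √(3736·60289) = -14124 / √225239704 = -14124 / 15007.9880 = -0.9411

-0.9411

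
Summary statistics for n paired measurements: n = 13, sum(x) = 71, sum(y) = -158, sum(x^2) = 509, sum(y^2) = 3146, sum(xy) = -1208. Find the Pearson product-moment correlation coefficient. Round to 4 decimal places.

-0.8952

S_xy = nΣxy − ΣxΣy = 13·(-1208) − 71·(-158) = -15704 − (-11218) = -4486
S_xx = nΣx² − (Σx)² = 13·509 − 71² = 6617 − 5041 = 1576
S_yy = nΣy² − (Σy)² = 13·3146 − (-158)² = 40898 − 24964 = 15934
r = S_xy / √(S_xx·S_yy) = -4486 / √(1576·15934) = -4486 / √25111984 = -4486 / 5011.1859 = -0.8952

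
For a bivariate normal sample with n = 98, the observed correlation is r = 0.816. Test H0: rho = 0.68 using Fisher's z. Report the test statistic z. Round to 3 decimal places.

3.076

Fisher z: atanh(0.816) = 1.144728, atanh(0.68) = 0.829114
z = (z_r − z_0)·√(n−3) = (1.144728 − 0.829114)·√95 = 0.315614 · 9.746794 = 3.076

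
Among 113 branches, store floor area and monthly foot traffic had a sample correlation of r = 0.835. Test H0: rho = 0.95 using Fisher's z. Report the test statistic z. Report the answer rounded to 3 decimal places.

-6.580

Fisher z: atanh(0.835) = 1.204427, atanh(0.95) = 1.831781
z = (z_r − z_0)·√(n−3) = (1.204427 − 1.831781)·√110 = -0.627354 · 10.488088 = -6.580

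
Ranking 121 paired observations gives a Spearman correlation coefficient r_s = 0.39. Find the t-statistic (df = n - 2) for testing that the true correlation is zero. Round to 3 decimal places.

1 − r_s² = 1 − 0.1521 = 0.8479;  √(1−r_s²) = 0.920815
√(n−2) = √119 = 10.908712
t = r_s·√(n−2)/√(1−r_s²) = 0.39 · 10.908712 / 0.920815 = 4.620

4.620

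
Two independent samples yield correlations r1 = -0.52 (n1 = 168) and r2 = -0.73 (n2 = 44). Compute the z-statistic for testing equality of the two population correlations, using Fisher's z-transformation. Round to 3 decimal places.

2.019

Fisher z-transforms: z1 = atanh(-0.52) = -0.576340, z2 = atanh(-0.73) = -0.928727; difference d = 0.352387
Var(d) = 1/165 + 1/41 = 0.0060606 + 0.0243902 = 0.0304508
z = d/√Var(d) = 0.352387 / √0.0304508 = 0.352387 / 0.174502 = 2.019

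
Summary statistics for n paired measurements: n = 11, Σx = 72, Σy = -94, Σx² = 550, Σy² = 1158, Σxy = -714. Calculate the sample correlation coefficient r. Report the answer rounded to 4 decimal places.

-0.5908

Numerator: nΣxy − (Σx)(Σy) = 11·(-714) − (72)(-94) = -1086
Denominator: √[(nΣx²−(Σx)²)(nΣy²−(Σy)²)]
  nΣx²−(Σx)² = 11·550 − 5184 = 866;  nΣy²−(Σy)² = 11·1158 − 8836 = 3902
  √(866·3902) = √3379132 = 1838.2416
r = -1086 / 1838.2416 = -0.5908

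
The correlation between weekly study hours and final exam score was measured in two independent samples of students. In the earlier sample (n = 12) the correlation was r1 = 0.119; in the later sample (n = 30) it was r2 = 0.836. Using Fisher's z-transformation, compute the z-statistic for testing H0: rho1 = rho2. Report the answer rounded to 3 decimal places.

-2.827

z1 = atanh(0.119) = 0.119567,  z2 = atanh(0.836) = 1.207739
SE = √(1/(n1−3) + 1/(n2−3)) = √(1/9 + 1/27) = √(0.1111111 + 0.0370370) = √0.1481481 = 0.384900
z = (z1 − z2)/SE = (0.119567 − 1.207739) / 0.384900 = -1.088172 / 0.384900 = -2.827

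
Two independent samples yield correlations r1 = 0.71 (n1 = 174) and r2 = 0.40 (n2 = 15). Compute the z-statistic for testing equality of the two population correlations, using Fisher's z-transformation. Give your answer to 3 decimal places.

1.552

z1 = atanh(0.71) = 0.887184,  z2 = atanh(0.40) = 0.423649
SE = √(1/(n1−3) + 1/(n2−3)) = √(1/171 + 1/12) = √(0.0058480 + 0.0833333) = √0.0891813 = 0.298632
z = (z1 − z2)/SE = (0.887184 − 0.423649) / 0.298632 = 0.463535 / 0.298632 = 1.552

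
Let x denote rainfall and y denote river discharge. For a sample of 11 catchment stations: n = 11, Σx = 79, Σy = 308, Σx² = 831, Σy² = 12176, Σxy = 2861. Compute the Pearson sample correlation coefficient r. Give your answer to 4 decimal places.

0.6707

Numerator: nΣxy − (Σx)(Σy) = 11·2861 − (79)(308) = 7139
Denominator: √[(nΣx²−(Σx)²)(nΣy²−(Σy)²)]
  nΣx²−(Σx)² = 11·831 − 6241 = 2900;  nΣy²−(Σy)² = 11·12176 − 94864 = 39072
  √(2900·39072) = √113308800 = 10644.6606
r = 7139 / 10644.6606 = 0.6707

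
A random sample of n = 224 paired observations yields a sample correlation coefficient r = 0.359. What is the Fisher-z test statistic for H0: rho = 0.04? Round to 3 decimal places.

4.991

z_r = atanh(0.359) = 0.375737,  z_0 = atanh(0.04) = 0.040021
SE = 1/√(n−3) = 1/√221 = 0.067267
z = (z_r − z_0)/SE = (0.375737 − 0.040021) / 0.067267 = 0.335716 / 0.067267 = 4.991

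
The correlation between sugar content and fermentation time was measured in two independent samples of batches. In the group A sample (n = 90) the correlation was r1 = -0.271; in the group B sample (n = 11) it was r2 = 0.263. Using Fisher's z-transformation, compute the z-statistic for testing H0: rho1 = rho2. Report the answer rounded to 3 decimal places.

-1.481

Fisher z-transforms: z1 = atanh(-0.271) = -0.277943, z2 = atanh(0.263) = 0.269329; difference d = -0.547272
Var(d) = 1/87 + 1/8 = 0.0114943 + 0.1250000 = 0.1364943
z = d/√Var(d) = -0.547272 / √0.1364943 = -0.547272 / 0.369451 = -1.481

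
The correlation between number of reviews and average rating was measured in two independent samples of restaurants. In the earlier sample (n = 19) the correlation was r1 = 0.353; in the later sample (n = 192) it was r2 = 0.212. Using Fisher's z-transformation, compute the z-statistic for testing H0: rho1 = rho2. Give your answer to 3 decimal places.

z1 = atanh(0.353) = 0.368867,  z2 = atanh(0.212) = 0.215265
SE = √(1/(n1−3) + 1/(n2−3)) = √(1/16 + 1/189) = √(0.0625000 + 0.0052910) = √0.0677910 = 0.260367
z = (z1 − z2)/SE = (0.368867 − 0.215265) / 0.260367 = 0.153602 / 0.260367 = 0.590

0.590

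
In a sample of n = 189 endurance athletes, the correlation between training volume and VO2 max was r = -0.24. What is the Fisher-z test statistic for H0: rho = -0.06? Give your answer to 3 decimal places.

-2.519

Fisher z: atanh(-0.24) = -0.244774, atanh(-0.06) = -0.060072
z = (z_r − z_0)·√(n−3) = (-0.244774 − (-0.060072))·√186 = -0.184702 · 13.638182 = -2.519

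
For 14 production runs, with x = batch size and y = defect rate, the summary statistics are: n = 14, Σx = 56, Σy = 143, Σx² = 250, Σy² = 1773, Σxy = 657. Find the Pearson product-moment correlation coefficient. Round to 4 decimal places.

S_xy = nΣxy − ΣxΣy = 14·657 − 56·143 = 9198 − 8008 = 1190
S_xx = nΣx² − (Σx)² = 14·250 − 56² = 3500 − 3136 = 364
S_yy = nΣy² − (Σy)² = 14·1773 − 143² = 24822 − 20449 = 4373
r = S_xy / √(S_xx·S_yy) = 1190 / √(364·4373) = 1190 / √1591772 = 1190 / 1261.6545 = 0.9432

0.9432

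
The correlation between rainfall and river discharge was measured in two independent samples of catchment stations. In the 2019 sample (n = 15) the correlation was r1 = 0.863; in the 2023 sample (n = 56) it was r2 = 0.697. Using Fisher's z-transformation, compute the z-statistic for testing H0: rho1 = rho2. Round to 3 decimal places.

Fisher z-transforms: z1 = atanh(0.863) = 1.304981, z2 = atanh(0.697) = 0.861442; difference d = 0.443539
Var(d) = 1/12 + 1/53 = 0.0833333 + 0.0188679 = 0.1022012
z = d/√Var(d) = 0.443539 / √0.1022012 = 0.443539 / 0.319689 = 1.387

1.387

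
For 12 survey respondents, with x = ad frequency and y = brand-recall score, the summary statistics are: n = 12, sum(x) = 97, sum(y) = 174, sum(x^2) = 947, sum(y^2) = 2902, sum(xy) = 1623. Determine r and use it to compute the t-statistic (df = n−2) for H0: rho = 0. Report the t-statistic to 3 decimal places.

5.614

Numerator: nΣxy − (Σx)(Σy) = 12·1623 − (97)(174) = 2598
Denominator: √[(nΣx²−(Σx)²)(nΣy²−(Σy)²)]
  nΣx²−(Σx)² = 12·947 − 9409 = 1955;  nΣy²−(Σy)² = 12·2902 − 30276 = 4548
  √(1955·4548) = √8891340 = 2981.8350
r = 2598 / 2981.8350 = 0.8713
t = r·√(n−2)/√(1−r²) = 0.8713·√10 / √(1−0.759164) = 2.755293 / 0.490750 = 5.614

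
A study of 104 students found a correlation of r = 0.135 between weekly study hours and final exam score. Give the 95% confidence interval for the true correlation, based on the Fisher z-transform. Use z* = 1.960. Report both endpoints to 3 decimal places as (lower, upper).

(-0.059, 0.319)

Fisher z: z_r = atanh(r) = ½·ln((1+0.135)/(1−0.135)) = 0.135829
SE(z) = 1/√(n−3) = 1/√101 = 0.099504
95% ⇒ z* = 1.960; margin = 1.960·0.099504 = 0.195028
CI on z-scale: (-0.059199, 0.330857)
Back-transform: tanh(-0.059199) = -0.059130, tanh(0.330857) = 0.319291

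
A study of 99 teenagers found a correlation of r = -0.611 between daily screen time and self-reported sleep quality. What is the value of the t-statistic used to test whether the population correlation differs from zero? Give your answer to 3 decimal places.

-7.602

1 − r² = 1 − 0.373321 = 0.626679;  √(1−r²) = 0.791631
√(n−2) = √97 = 9.848858
t = r·√(n−2)/√(1−r²) = -0.611 · 9.848858 / 0.791631 = -7.602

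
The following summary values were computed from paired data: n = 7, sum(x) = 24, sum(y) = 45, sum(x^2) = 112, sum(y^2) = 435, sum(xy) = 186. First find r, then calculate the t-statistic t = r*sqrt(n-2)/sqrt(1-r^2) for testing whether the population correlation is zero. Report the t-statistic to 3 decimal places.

1.230

S_xy = nΣxy − ΣxΣy = 7·186 − 24·45 = 1302 − 1080 = 222
S_xx = nΣx² − (Σx)² = 7·112 − 24² = 784 − 576 = 208
S_yy = nΣy² − (Σy)² = 7·435 − 45² = 3045 − 2025 = 1020
r = S_xy / √(S_xx·S_yy) = 222 / √(208·1020) = 222 / √212160 = 222 / 460.6083 = 0.4820
t = r·√(n−2)/√(1−r²) = 0.4820·√5 / √(1−0.232324) = 1.077785 / 0.876171 = 1.230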